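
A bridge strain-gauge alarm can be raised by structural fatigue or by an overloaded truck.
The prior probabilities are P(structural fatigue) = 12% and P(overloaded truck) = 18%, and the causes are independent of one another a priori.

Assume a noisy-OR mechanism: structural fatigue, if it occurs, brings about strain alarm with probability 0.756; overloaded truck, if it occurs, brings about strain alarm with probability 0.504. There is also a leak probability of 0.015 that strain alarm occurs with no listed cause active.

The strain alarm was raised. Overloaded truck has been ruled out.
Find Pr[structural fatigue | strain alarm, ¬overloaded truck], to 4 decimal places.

Under noisy-OR, P(strain alarm | causes) = 1 − (1−0.015)·∏(1−qᵢ) over the active causes.
By total probability over both values of structural fatigue:
  P(strain alarm | ¬overloaded truck) = 0.015*0.88 + 0.75966*0.12
        = 0.013200 + 0.091159 = 0.104359
Keeping only the structural fatigue-present terms gives 0.091159, so
  P(structural fatigue | strain alarm, ¬overloaded truck) = 0.091159 / 0.104359 ≈ 0.8735

Pr[structural fatigue | strain alarm, ¬overloaded truck] ≈ 0.8735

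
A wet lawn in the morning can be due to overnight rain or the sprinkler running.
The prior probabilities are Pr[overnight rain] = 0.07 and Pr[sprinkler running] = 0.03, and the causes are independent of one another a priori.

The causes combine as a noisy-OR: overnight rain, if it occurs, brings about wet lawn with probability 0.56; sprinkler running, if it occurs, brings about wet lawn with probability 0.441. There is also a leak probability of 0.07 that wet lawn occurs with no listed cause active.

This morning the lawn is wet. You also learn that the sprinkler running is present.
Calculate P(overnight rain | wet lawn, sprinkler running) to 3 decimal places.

Under noisy-OR, P(wet lawn | causes) = 1 − (1−0.07)·∏(1−qᵢ) over the active causes.
P(wet lawn | sprinkler running) = 0.48013·0.93 + 0.771257·0.07 = 0.446521 + 0.053988 = 0.500509
Restricting to configurations with overnight rain present: 0.771257·0.07 = 0.053988.
So P(overnight rain | wet lawn, sprinkler running) = 0.053988/0.500509 ≈ 0.108.

P(overnight rain | wet lawn, sprinkler running) ≈ 0.108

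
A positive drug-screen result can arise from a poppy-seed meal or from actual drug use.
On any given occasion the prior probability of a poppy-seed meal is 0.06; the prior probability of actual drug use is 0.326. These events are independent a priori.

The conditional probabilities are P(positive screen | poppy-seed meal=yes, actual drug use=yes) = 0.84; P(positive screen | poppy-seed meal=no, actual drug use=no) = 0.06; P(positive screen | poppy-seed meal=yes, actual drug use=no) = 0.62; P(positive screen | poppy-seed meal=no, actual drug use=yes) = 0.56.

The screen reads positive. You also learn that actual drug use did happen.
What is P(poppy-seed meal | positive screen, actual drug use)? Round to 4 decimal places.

By total probability over both values of poppy-seed meal:
  P(positive screen | actual drug use) = 0.56·0.94 + 0.84·0.06
        = 0.526400 + 0.050400 = 0.576800
Keeping only the poppy-seed meal-present terms gives 0.050400, so
  P(poppy-seed meal | positive screen, actual drug use) = 0.050400 / 0.576800 ≈ 0.0874

P(poppy-seed meal | positive screen, actual drug use) ≈ 0.0874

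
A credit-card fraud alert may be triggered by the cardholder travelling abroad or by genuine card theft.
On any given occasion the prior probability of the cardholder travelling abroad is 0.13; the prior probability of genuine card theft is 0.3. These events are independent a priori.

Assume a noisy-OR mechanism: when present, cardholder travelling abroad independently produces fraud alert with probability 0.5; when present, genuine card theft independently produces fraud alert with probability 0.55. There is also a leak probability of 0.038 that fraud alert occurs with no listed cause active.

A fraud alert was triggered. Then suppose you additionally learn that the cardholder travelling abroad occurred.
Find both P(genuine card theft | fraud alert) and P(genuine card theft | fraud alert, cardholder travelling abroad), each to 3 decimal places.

Under noisy-OR, P(fraud alert | causes) = 1 − (1−0.038)·∏(1−qᵢ) over the active causes.
P(fraud alert) = 0.038*0.87*0.7 + 0.5671*0.87*0.3 + 0.519*0.13*0.7 + 0.78355*0.13*0.3 = 0.023142 + 0.148013 + 0.047229 + 0.030558 = 0.248942
The genuine card theft-present share is 0.148013 + 0.030558 = 0.178571.
So P(genuine card theft | fraud alert) = 0.178571/0.248942 ≈ 0.717.

Now also conditioning on cardholder travelling abroad=true:
Weight on genuine card theft=true, given the evidence: 0.78355*0.3 = 0.235065
Denominator P(fraud alert | cardholder travelling abroad): 0.519*0.7 + 0.78355*0.3 = 0.598365
P(genuine card theft | fraud alert, cardholder travelling abroad) = 0.235065/0.598365 ≈ 0.393
The drop from 0.717 to 0.393 is the explaining-away (discounting) effect.

P(genuine card theft | fraud alert) ≈ 0.717; P(genuine card theft | fraud alert, cardholder travelling abroad) ≈ 0.393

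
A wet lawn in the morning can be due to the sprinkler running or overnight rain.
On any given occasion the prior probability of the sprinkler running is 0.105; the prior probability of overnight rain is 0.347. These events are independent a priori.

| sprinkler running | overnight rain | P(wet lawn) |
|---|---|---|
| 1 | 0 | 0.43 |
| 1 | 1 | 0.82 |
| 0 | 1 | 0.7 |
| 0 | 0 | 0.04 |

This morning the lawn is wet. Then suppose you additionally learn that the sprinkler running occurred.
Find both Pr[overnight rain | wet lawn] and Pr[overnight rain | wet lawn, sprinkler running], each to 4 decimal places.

Pr[overnight rain | wet lawn] ≈ 0.8239; Pr[overnight rain | wet lawn, sprinkler running] ≈ 0.5033

Sum P(wet lawn|·) weighted by the priors over the 4 (sprinkler running, overnight rain) configurations:
  P(wet lawn) = 0.04×0.895×0.653 + 0.7×0.895×0.347 + 0.43×0.105×0.653 + 0.82×0.105×0.347
        = 0.023377 + 0.217395 + 0.029483 + 0.029877 = 0.300132
Keeping only the overnight rain-present terms gives 0.247272, so
  P(overnight rain | wet lawn) = 0.247272 / 0.300132 ≈ 0.8239

With the extra evidence:
P(wet lawn | sprinkler running) = 0.43·0.653 + 0.82·0.347 = 0.280790 + 0.284540 = 0.565330
Restricting to configurations with overnight rain present: 0.82·0.347 = 0.284540.
Hence the posterior is 0.284540/0.565330 ≈ 0.5033.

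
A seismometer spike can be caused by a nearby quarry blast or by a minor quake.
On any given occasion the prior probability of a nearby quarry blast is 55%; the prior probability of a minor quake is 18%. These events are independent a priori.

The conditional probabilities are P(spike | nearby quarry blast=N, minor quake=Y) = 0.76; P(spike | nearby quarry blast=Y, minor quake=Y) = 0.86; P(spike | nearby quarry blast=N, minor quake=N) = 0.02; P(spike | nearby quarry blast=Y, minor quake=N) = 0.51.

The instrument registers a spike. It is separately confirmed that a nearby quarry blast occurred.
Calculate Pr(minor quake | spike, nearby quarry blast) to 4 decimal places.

Pr(minor quake | spike, nearby quarry blast) ≈ 0.2702

P(spike | nearby quarry blast) = 0.51×0.82 + 0.86×0.18 = 0.418200 + 0.154800 = 0.573000
The minor quake-present share is 0.86×0.18 = 0.154800.
Hence the posterior is 0.154800/0.573000 ≈ 0.2702.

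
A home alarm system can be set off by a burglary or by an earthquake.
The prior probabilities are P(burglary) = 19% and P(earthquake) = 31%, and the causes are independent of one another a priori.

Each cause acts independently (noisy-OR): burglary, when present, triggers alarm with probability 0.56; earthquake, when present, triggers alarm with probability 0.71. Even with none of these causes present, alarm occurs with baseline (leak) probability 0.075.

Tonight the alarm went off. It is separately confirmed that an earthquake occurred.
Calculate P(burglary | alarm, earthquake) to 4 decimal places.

P(burglary | alarm, earthquake) ≈ 0.2204

Under noisy-OR, P(alarm | causes) = 1 − (1−0.075)·∏(1−qᵢ) over the active causes.
By total probability over both values of burglary:
  P(alarm | earthquake) = 0.73175×0.81 + 0.88197×0.19
        = 0.592718 + 0.167574 = 0.760292
The terms with burglary present sum to 0.167574, so
  P(burglary | alarm, earthquake) = 0.167574 / 0.760292 ≈ 0.2204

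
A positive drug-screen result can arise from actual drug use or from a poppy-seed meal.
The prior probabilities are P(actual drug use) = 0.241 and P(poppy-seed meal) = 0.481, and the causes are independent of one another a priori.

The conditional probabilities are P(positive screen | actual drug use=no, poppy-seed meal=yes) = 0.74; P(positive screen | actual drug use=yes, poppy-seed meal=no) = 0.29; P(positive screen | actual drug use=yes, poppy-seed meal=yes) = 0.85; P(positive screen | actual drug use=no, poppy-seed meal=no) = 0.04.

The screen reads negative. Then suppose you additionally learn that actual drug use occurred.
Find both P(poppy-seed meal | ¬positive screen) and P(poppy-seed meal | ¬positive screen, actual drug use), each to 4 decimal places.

P(poppy-seed meal | ¬positive screen) ≈ 0.1939; P(poppy-seed meal | ¬positive screen, actual drug use) ≈ 0.1637

P(¬positive screen) = 0.96*0.759*0.519 + 0.26*0.759*0.481 + 0.71*0.241*0.519 + 0.15*0.241*0.481 = 0.378164 + 0.094921 + 0.088806 + 0.017388 = 0.579279
Of this, 0.112309 comes from 0.094921 + 0.017388 (the poppy-seed meal=true cases).
Hence the posterior is 0.112309/0.579279 ≈ 0.1939.

With the extra evidence:
Numerator (weight on configurations with poppy-seed meal): 0.15×0.481 = 0.072150
Denominator P(¬positive screen | actual drug use): 0.71×0.519 + 0.15×0.481 = 0.440640
P(poppy-seed meal | ¬positive screen, actual drug use) = 0.072150/0.440640 ≈ 0.1637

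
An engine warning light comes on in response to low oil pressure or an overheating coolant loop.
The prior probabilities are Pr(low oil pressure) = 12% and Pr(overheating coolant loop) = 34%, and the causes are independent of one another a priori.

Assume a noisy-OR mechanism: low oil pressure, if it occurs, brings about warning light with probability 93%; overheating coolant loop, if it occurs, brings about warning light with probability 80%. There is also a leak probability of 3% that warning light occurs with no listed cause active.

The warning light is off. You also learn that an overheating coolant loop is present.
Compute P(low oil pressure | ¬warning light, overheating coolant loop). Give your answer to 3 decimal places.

P(low oil pressure | ¬warning light, overheating coolant loop) ≈ 0.009

Under noisy-OR, P(warning light | causes) = 1 − (1−0.03)·∏(1−qᵢ) over the active causes.
For the numerator, keep only low oil pressure=true terms: 0.01358*0.12 = 0.001630
Denominator P(¬warning light | overheating coolant loop): 0.194*0.88 + 0.01358*0.12 = 0.172350
P(low oil pressure | ¬warning light, overheating coolant loop) = 0.001630/0.172350 ≈ 0.009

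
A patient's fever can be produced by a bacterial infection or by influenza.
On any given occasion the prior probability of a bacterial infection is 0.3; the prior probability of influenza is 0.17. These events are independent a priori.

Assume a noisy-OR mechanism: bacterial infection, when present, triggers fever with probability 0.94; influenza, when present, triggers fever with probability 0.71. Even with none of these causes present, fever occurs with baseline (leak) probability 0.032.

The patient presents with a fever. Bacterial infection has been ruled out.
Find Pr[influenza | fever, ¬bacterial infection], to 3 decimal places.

Under noisy-OR, P(fever | causes) = 1 − (1−0.032)·∏(1−qᵢ) over the active causes.
Sum P(fever|·) weighted by the priors over both values of influenza:
  P(fever | ¬bacterial infection) = 0.032·0.83 + 0.71928·0.17
        = 0.026560 + 0.122278 = 0.148838
The terms with influenza present sum to 0.122278, so
  P(influenza | fever, ¬bacterial infection) = 0.122278 / 0.148838 ≈ 0.822

Pr[influenza | fever, ¬bacterial infection] ≈ 0.822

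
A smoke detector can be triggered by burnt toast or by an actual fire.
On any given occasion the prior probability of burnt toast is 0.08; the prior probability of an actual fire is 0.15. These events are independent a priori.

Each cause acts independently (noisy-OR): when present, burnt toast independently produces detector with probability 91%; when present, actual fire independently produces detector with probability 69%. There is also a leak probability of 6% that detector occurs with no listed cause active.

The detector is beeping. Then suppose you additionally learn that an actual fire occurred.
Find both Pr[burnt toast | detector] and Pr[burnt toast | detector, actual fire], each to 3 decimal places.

Under noisy-OR, P(detector | causes) = 1 − (1−0.06)·∏(1−qᵢ) over the active causes.
P(detector) = 0.06·0.92·0.85 + 0.7086·0.92·0.15 + 0.9154·0.08·0.85 + 0.973774·0.08·0.15 = 0.046920 + 0.097787 + 0.062247 + 0.011685 = 0.218639
The burnt toast-present share is 0.062247 + 0.011685 = 0.073932.
P(burnt toast | detector) = 0.073932 / 0.218639 ≈ 0.338

Now also conditioning on actual fire=true:
P(detector | actual fire) = 0.7086·0.92 + 0.973774·0.08 = 0.651912 + 0.077902 = 0.729814
Restricting to configurations with burnt toast present: 0.973774·0.08 = 0.077902.
Hence the posterior is 0.077902/0.729814 ≈ 0.107.
Conditioning on actual fire lowers the posterior on burnt toast: the classic explaining-away effect in a common-effect structure.

Pr[burnt toast | detector] ≈ 0.338; Pr[burnt toast | detector, actual fire] ≈ 0.107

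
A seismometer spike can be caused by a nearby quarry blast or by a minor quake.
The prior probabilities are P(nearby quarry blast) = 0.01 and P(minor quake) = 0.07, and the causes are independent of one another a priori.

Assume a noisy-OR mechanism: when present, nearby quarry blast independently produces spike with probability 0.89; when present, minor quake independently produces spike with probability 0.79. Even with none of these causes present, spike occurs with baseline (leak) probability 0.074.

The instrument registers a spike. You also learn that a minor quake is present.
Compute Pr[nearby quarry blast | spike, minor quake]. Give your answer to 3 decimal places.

Under noisy-OR, P(spike | causes) = 1 − (1−0.074)·∏(1−qᵢ) over the active causes.
P(spike | minor quake) = 0.80554×0.99 + 0.978609×0.01 = 0.797485 + 0.009786 = 0.807271
Restricting to configurations with nearby quarry blast present: 0.978609×0.01 = 0.009786.
P(nearby quarry blast | spike, minor quake) = 0.009786 / 0.807271 ≈ 0.012

Pr[nearby quarry blast | spike, minor quake] ≈ 0.012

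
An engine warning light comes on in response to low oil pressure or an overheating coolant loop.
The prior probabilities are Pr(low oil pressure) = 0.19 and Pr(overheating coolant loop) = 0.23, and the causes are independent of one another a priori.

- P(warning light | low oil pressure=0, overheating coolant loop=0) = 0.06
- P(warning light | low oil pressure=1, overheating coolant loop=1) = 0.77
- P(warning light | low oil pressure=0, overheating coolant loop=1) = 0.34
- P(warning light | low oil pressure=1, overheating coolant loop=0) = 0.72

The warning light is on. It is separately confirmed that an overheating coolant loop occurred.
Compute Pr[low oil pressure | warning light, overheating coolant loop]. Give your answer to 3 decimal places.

Pr[low oil pressure | warning light, overheating coolant loop] ≈ 0.347

P(warning light | overheating coolant loop) = 0.34×0.81 + 0.77×0.19 = 0.275400 + 0.146300 = 0.421700
The low oil pressure-present share is 0.77×0.19 = 0.146300.
So P(low oil pressure | warning light, overheating coolant loop) = 0.146300/0.421700 ≈ 0.347.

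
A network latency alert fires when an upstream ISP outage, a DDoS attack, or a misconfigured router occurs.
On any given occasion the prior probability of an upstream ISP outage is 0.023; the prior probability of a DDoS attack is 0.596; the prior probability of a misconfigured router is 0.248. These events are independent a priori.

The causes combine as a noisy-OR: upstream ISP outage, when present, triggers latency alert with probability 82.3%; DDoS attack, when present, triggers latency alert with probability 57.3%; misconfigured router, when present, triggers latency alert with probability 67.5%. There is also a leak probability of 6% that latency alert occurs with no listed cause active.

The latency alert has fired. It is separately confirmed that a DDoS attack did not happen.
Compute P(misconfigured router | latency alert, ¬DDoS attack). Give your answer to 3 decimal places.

P(misconfigured router | latency alert, ¬DDoS attack) ≈ 0.748

Under noisy-OR, P(latency alert | causes) = 1 − (1−0.06)·∏(1−qᵢ) over the active causes.
Sum P(latency alert|·) weighted by the priors over the 4 (upstream ISP outage, misconfigured router) configurations:
  P(latency alert | ¬DDoS attack) = 0.06·0.977·0.752 + 0.6945·0.977·0.248 + 0.83362·0.023·0.752 + 0.945927·0.023·0.248
        = 0.044082 + 0.168275 + 0.014418 + 0.005396 = 0.232171
The terms with misconfigured router present sum to 0.173671, so
  P(misconfigured router | latency alert, ¬DDoS attack) = 0.173671 / 0.232171 ≈ 0.748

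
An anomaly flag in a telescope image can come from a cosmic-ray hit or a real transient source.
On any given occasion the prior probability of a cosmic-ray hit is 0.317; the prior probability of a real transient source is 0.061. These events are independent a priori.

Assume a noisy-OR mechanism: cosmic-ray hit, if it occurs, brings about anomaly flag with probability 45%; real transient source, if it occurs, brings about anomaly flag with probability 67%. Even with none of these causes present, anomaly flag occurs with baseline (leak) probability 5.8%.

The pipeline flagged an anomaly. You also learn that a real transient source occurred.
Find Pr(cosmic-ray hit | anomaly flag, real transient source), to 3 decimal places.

Under noisy-OR, P(anomaly flag | causes) = 1 − (1−0.058)·∏(1−qᵢ) over the active causes.
Sum P(anomaly flag|·) weighted by the priors over both values of cosmic-ray hit:
  P(anomaly flag | real transient source) = 0.68914·0.683 + 0.829027·0.317
        = 0.470683 + 0.262802 = 0.733485
Keeping only the cosmic-ray hit-present terms gives 0.262802, so
  P(cosmic-ray hit | anomaly flag, real transient source) = 0.262802 / 0.733485 ≈ 0.358

Pr(cosmic-ray hit | anomaly flag, real transient source) ≈ 0.358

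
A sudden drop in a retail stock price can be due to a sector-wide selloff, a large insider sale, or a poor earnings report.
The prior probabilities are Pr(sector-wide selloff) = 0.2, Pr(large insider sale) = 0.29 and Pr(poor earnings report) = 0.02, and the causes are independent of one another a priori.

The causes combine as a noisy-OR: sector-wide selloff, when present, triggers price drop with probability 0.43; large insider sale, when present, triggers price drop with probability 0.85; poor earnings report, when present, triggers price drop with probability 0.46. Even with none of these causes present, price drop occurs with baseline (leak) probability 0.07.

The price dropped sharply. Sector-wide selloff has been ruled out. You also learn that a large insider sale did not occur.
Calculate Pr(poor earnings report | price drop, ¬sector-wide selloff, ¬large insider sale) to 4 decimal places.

Under noisy-OR, P(price drop | causes) = 1 − (1−0.07)·∏(1−qᵢ) over the active causes.
By total probability over both values of poor earnings report:
  P(price drop | ¬sector-wide selloff, ¬large insider sale) = 0.07·0.98 + 0.4978·0.02
        = 0.068600 + 0.009956 = 0.078556
Configurations with poor earnings report contribute 0.009956, so
  P(poor earnings report | price drop, ¬sector-wide selloff, ¬large insider sale) = 0.009956 / 0.078556 ≈ 0.1267

Pr(poor earnings report | price drop, ¬sector-wide selloff, ¬large insider sale) ≈ 0.1267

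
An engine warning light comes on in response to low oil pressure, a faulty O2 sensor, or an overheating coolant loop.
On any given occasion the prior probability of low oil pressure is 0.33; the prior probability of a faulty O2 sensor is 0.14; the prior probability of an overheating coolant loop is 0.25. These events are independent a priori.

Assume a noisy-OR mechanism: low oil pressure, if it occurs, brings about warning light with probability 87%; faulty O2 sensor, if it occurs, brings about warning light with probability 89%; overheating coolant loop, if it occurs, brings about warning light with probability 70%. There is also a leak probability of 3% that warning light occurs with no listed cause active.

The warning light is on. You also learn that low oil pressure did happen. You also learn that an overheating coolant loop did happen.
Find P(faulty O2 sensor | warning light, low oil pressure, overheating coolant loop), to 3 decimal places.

Under noisy-OR, P(warning light | causes) = 1 − (1−0.03)·∏(1−qᵢ) over the active causes.
Enumerate both values of faulty O2 sensor and weight by the priors:
  P(warning light | low oil pressure, overheating coolant loop) = 0.96217·0.86 + 0.995839·0.14
        = 0.827466 + 0.139417 = 0.966883
Keeping only the faulty O2 sensor-present terms gives 0.139417, so
  P(faulty O2 sensor | warning light, low oil pressure, overheating coolant loop) = 0.139417 / 0.966883 ≈ 0.144

P(faulty O2 sensor | warning light, low oil pressure, overheating coolant loop) ≈ 0.144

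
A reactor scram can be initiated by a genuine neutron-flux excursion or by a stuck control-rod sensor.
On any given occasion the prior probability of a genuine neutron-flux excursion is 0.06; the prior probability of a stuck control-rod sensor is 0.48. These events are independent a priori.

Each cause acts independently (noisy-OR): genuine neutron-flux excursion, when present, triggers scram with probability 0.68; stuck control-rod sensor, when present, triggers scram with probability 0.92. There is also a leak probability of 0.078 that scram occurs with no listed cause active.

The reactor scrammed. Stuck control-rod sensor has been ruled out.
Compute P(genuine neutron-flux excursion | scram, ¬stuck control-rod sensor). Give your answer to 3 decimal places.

P(genuine neutron-flux excursion | scram, ¬stuck control-rod sensor) ≈ 0.366

Under noisy-OR, P(scram | causes) = 1 − (1−0.078)·∏(1−qᵢ) over the active causes.
Weight on genuine neutron-flux excursion=true, given the evidence: 0.70496×0.06 = 0.042298
Denominator P(scram | ¬stuck control-rod sensor): 0.078×0.94 + 0.70496×0.06 = 0.115618
Posterior = 0.042298 / 0.115618 ≈ 0.366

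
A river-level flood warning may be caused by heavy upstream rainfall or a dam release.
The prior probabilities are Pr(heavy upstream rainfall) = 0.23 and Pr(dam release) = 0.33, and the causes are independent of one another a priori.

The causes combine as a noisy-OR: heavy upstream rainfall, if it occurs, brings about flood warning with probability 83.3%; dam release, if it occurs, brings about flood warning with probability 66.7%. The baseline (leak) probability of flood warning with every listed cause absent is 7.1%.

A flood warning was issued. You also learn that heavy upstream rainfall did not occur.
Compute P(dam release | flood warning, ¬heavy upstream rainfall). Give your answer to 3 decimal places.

P(dam release | flood warning, ¬heavy upstream rainfall) ≈ 0.827

Under noisy-OR, P(flood warning | causes) = 1 − (1−0.071)·∏(1−qᵢ) over the active causes.
Sum P(flood warning|·) weighted by the priors over both values of dam release:
  P(flood warning | ¬heavy upstream rainfall) = 0.071×0.67 + 0.690643×0.33
        = 0.047570 + 0.227912 = 0.275482
The terms with dam release present sum to 0.227912, so
  P(dam release | flood warning, ¬heavy upstream rainfall) = 0.227912 / 0.275482 ≈ 0.827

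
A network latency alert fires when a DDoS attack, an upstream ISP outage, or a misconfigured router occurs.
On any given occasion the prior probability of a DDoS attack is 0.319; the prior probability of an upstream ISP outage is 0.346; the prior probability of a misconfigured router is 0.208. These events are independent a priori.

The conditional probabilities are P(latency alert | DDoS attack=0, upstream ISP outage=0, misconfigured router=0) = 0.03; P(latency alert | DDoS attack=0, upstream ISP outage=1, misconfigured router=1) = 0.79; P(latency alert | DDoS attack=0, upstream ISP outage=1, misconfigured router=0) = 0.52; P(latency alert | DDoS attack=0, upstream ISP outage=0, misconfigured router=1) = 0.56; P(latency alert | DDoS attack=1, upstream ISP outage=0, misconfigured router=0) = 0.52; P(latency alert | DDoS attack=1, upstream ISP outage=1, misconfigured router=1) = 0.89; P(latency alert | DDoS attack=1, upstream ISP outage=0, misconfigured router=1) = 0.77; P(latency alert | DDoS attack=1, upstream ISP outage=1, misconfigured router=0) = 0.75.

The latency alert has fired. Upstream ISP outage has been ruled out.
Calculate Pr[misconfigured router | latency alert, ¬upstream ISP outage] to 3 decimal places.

Enumerate the 4 (DDoS attack, misconfigured router) configurations and weight by the priors:
  P(latency alert | ¬upstream ISP outage) = 0.03×0.681×0.792 + 0.56×0.681×0.208 + 0.52×0.319×0.792 + 0.77×0.319×0.208
        = 0.016181 + 0.079323 + 0.131377 + 0.051091 = 0.277972
Keeping only the misconfigured router-present terms gives 0.130414, so
  P(misconfigured router | latency alert, ¬upstream ISP outage) = 0.130414 / 0.277972 ≈ 0.469

Pr[misconfigured router | latency alert, ¬upstream ISP outage] ≈ 0.469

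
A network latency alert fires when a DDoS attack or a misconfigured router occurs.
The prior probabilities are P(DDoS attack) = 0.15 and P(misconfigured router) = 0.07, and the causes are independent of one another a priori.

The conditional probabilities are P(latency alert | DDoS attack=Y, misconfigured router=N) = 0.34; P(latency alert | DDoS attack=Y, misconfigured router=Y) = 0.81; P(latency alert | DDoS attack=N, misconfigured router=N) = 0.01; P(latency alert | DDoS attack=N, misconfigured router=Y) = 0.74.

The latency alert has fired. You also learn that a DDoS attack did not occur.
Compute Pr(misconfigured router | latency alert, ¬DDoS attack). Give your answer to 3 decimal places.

Weight on misconfigured router=true, given the evidence: 0.74*0.07 = 0.051800
Normalizer over all consistent configurations: 0.01*0.93 + 0.74*0.07 = 0.061100
P(misconfigured router | latency alert, ¬DDoS attack) = 0.051800/0.061100 ≈ 0.848

Pr(misconfigured router | latency alert, ¬DDoS attack) ≈ 0.848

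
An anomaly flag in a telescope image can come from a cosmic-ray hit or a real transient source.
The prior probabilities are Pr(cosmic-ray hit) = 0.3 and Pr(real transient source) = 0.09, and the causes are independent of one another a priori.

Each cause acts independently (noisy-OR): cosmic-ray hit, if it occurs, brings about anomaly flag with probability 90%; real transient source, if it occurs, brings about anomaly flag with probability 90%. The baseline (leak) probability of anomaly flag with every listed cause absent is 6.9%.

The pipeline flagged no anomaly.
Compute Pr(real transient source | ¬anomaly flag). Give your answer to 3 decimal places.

Pr(real transient source | ¬anomaly flag) ≈ 0.010

Under noisy-OR, P(anomaly flag | causes) = 1 − (1−0.069)·∏(1−qᵢ) over the active causes.
Sum P(¬anomaly flag|·) weighted by the priors over the 4 (cosmic-ray hit, real transient source) configurations:
  P(¬anomaly flag) = 0.931·0.7·0.91 + 0.0931·0.7·0.09 + 0.0931·0.3·0.91 + 0.00931·0.3·0.09
        = 0.593047 + 0.005865 + 0.025416 + 0.000251 = 0.624579
Keeping only the real transient source-present terms gives 0.006116, so
  P(real transient source | ¬anomaly flag) = 0.006116 / 0.624579 ≈ 0.010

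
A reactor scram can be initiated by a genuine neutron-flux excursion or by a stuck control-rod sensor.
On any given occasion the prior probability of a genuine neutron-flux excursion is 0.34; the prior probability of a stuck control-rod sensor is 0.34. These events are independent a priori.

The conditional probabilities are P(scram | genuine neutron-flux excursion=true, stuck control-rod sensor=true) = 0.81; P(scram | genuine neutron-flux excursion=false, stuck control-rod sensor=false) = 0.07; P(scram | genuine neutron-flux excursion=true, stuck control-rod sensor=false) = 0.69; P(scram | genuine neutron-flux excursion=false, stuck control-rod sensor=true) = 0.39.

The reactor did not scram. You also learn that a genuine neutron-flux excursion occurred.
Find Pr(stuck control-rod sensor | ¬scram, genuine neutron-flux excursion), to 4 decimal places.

P(¬scram | genuine neutron-flux excursion) = 0.31·0.66 + 0.19·0.34 = 0.204600 + 0.064600 = 0.269200
Of this, 0.064600 comes from 0.19·0.34 (the stuck control-rod sensor=true cases).
Hence the posterior is 0.064600/0.269200 ≈ 0.2400.

Pr(stuck control-rod sensor | ¬scram, genuine neutron-flux excursion) ≈ 0.2400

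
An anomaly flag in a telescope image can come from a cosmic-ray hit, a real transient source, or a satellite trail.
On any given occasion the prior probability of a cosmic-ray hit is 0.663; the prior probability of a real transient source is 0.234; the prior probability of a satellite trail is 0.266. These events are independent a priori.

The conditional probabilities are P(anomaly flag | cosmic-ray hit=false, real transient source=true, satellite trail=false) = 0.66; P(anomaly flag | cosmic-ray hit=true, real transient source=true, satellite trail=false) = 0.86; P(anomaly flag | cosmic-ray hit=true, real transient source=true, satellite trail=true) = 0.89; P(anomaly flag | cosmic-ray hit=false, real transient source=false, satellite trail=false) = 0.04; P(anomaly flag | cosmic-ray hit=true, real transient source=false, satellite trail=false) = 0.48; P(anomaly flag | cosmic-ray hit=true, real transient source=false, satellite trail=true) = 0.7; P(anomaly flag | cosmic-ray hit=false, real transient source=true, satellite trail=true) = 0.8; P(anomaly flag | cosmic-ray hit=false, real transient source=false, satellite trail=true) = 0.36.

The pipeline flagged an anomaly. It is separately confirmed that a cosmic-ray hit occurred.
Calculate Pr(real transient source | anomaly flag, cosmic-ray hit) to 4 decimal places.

Pr(real transient source | anomaly flag, cosmic-ray hit) ≈ 0.3299

Weight on real transient source=true, given the evidence: 0.147710 + 0.055397 = 0.203107
Normalizer over all consistent configurations: 0.48·0.766·0.734 + 0.7·0.766·0.266 + 0.86·0.234·0.734 + 0.89·0.234·0.266 = 0.615613
Posterior = 0.203107 / 0.615613 ≈ 0.3299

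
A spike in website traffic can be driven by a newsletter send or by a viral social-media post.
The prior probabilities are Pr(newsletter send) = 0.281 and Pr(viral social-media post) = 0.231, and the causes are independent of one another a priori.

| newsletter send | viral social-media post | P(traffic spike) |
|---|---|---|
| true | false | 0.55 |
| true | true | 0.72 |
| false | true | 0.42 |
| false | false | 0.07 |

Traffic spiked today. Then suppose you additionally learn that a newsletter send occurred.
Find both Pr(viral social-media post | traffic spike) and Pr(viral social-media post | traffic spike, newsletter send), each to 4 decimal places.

Pr(viral social-media post | traffic spike) ≈ 0.4251; Pr(viral social-media post | traffic spike, newsletter send) ≈ 0.2822

P(traffic spike) = 0.07·0.719·0.769 + 0.42·0.719·0.231 + 0.55·0.281·0.769 + 0.72·0.281·0.231 = 0.038704 + 0.069757 + 0.118849 + 0.046736 = 0.274046
Of this, 0.116493 comes from 0.069757 + 0.046736 (the viral social-media post=true cases).
Hence the posterior is 0.116493/0.274046 ≈ 0.4251.

Now also conditioning on newsletter send=true:
Sum P(traffic spike|·) weighted by the priors over both values of viral social-media post:
  P(traffic spike | newsletter send) = 0.55×0.769 + 0.72×0.231
        = 0.422950 + 0.166320 = 0.589270
The terms with viral social-media post present sum to 0.166320, so
  P(viral social-media post | traffic spike, newsletter send) = 0.166320 / 0.589270 ≈ 0.2822
— newsletter send explains away the evidence for viral social-media post.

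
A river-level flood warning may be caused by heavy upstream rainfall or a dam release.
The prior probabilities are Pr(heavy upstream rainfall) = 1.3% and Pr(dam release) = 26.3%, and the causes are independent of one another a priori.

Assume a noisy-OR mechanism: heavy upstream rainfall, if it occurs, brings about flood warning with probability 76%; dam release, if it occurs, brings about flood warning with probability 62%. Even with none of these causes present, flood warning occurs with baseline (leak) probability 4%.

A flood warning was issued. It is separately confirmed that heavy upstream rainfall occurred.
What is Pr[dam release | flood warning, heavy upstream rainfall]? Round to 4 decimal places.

Under noisy-OR, P(flood warning | causes) = 1 − (1−0.04)·∏(1−qᵢ) over the active causes.
P(flood warning | heavy upstream rainfall) = 0.7696·0.737 + 0.912448·0.263 = 0.567195 + 0.239974 = 0.807169
Restricting to configurations with dam release present: 0.912448·0.263 = 0.239974.
P(dam release | flood warning, heavy upstream rainfall) = 0.239974 / 0.807169 ≈ 0.2973

Pr[dam release | flood warning, heavy upstream rainfall] ≈ 0.2973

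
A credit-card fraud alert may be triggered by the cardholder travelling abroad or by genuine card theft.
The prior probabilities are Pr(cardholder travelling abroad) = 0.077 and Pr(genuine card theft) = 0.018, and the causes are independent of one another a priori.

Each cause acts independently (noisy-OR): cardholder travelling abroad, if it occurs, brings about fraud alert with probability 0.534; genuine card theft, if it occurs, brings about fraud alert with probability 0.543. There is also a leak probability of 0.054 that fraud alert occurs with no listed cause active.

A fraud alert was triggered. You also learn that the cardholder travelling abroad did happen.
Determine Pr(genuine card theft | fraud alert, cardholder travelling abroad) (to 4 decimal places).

Under noisy-OR, P(fraud alert | causes) = 1 − (1−0.054)·∏(1−qᵢ) over the active causes.
By total probability over both values of genuine card theft:
  P(fraud alert | cardholder travelling abroad) = 0.559164×0.982 + 0.798538×0.018
        = 0.549099 + 0.014374 = 0.563473
Configurations with genuine card theft contribute 0.014374, so
  P(genuine card theft | fraud alert, cardholder travelling abroad) = 0.014374 / 0.563473 ≈ 0.0255

Pr(genuine card theft | fraud alert, cardholder travelling abroad) ≈ 0.0255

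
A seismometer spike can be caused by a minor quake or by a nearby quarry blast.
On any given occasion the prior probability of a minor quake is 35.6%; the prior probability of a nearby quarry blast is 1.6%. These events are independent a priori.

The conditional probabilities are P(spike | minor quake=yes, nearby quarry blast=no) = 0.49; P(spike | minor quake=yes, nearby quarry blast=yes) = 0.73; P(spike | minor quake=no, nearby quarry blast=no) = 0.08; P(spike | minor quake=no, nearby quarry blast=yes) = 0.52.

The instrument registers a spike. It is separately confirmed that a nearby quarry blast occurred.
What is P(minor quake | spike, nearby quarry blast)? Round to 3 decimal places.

P(minor quake | spike, nearby quarry blast) ≈ 0.437

By total probability over both values of minor quake:
  P(spike | nearby quarry blast) = 0.52·0.644 + 0.73·0.356
        = 0.334880 + 0.259880 = 0.594760
Keeping only the minor quake-present terms gives 0.259880, so
  P(minor quake | spike, nearby quarry blast) = 0.259880 / 0.594760 ≈ 0.437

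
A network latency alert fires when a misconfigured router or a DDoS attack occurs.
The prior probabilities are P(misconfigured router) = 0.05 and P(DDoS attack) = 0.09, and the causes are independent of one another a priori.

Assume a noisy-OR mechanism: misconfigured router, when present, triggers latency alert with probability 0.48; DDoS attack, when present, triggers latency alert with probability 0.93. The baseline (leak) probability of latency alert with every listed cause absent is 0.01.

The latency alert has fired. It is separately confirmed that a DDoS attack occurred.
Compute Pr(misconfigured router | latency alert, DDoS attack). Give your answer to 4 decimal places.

Under noisy-OR, P(latency alert | causes) = 1 − (1−0.01)·∏(1−qᵢ) over the active causes.
By total probability over both values of misconfigured router:
  P(latency alert | DDoS attack) = 0.9307·0.95 + 0.963964·0.05
        = 0.884165 + 0.048198 = 0.932363
Keeping only the misconfigured router-present terms gives 0.048198, so
  P(misconfigured router | latency alert, DDoS attack) = 0.048198 / 0.932363 ≈ 0.0517

Pr(misconfigured router | latency alert, DDoS attack) ≈ 0.0517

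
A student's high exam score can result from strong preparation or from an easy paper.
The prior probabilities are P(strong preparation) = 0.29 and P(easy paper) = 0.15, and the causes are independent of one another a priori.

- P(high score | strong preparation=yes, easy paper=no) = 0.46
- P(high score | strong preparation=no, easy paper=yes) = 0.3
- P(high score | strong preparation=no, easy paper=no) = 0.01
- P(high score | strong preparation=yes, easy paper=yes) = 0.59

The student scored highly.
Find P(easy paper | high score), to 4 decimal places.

Numerator (weight on configurations with easy paper): 0.031950 + 0.025665 = 0.057615
Denominator P(high score): 0.01*0.71*0.85 + 0.3*0.71*0.15 + 0.46*0.29*0.85 + 0.59*0.29*0.15 = 0.177040
P(easy paper | high score) = 0.057615/0.177040 ≈ 0.3254

P(easy paper | high score) ≈ 0.3254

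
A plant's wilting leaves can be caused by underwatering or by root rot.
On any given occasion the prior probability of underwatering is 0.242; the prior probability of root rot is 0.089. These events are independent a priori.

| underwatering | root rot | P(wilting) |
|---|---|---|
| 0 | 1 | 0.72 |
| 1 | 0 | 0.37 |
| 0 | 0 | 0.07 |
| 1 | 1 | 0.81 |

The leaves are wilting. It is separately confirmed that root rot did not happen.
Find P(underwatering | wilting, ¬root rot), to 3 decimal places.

Sum P(wilting|·) weighted by the priors over both values of underwatering:
  P(wilting | ¬root rot) = 0.07·0.758 + 0.37·0.242
        = 0.053060 + 0.089540 = 0.142600
Keeping only the underwatering-present terms gives 0.089540, so
  P(underwatering | wilting, ¬root rot) = 0.089540 / 0.142600 ≈ 0.628

P(underwatering | wilting, ¬root rot) ≈ 0.628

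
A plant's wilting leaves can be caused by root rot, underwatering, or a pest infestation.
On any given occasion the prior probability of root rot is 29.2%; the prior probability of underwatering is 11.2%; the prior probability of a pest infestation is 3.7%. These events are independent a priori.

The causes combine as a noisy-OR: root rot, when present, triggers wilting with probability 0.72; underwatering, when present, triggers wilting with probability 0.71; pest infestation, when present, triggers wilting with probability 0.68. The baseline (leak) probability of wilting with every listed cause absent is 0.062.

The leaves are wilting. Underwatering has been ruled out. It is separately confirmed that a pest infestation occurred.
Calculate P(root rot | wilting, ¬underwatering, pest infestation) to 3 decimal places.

Under noisy-OR, P(wilting | causes) = 1 − (1−0.062)·∏(1−qᵢ) over the active causes.
Sum P(wilting|·) weighted by the priors over both values of root rot:
  P(wilting | ¬underwatering, pest infestation) = 0.69984*0.708 + 0.915955*0.292
        = 0.495487 + 0.267459 = 0.762946
The terms with root rot present sum to 0.267459, so
  P(root rot | wilting, ¬underwatering, pest infestation) = 0.267459 / 0.762946 ≈ 0.351

P(root rot | wilting, ¬underwatering, pest infestation) ≈ 0.351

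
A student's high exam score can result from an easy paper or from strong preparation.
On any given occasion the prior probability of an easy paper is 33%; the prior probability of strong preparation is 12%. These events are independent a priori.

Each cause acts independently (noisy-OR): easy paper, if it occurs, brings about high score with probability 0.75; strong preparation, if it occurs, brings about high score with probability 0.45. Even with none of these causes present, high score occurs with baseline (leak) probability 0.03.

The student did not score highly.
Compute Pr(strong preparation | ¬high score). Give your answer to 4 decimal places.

Under noisy-OR, P(high score | causes) = 1 − (1−0.03)·∏(1−qᵢ) over the active causes.
Numerator (weight on configurations with strong preparation): 0.042893 + 0.005282 = 0.048175
Normalizer over all consistent configurations: 0.97×0.67×0.88 + 0.5335×0.67×0.12 + 0.2425×0.33×0.88 + 0.133375×0.33×0.12 = 0.690509
P(strong preparation | ¬high score) = 0.048175/0.690509 ≈ 0.0698

Pr(strong preparation | ¬high score) ≈ 0.0698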